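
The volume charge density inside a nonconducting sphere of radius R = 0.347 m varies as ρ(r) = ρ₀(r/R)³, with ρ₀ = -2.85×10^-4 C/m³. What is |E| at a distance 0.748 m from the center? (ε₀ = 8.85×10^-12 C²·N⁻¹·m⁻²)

By spherical symmetry E is radial; choose a Gaussian sphere of radius r = 0.748 m (r > R, all charge enclosed).
Q_enc = 4π ∫₀^R ρ₀(r'/R)^3 r'² dr' = 4πρ₀R³/6 = -2.494×10^-5 C.
By Gauss's law, ∮E·dA = E·4πr² = Q_enc/ε₀.
E = |Q_enc|/(4πε₀r²) = (2.494×10^-5)/(4π·8.85×10^-12·(0.748)²) = 4.01×10^5 N/C.

E = 4.01×10^5 V/m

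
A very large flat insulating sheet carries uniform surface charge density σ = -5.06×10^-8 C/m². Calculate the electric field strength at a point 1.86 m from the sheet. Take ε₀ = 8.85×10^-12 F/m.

|E| ≈ 2.86×10^3 N/C

By planar symmetry E is perpendicular to the sheet and uniform; use a Gaussian pillbox with flat faces of area A on each side of the sheet.
Only the two end caps contribute flux: Φ = 2EA. With Q_enc = σA, Gauss's law gives E = |σ|/(2ε₀).
E = |σ|/(2ε₀) = (5.06×10^-8)/(2·8.85×10^-12) = 2.86×10^3 N/C.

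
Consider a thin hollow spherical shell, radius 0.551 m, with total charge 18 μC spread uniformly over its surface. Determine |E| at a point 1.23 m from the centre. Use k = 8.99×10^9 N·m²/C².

|E| = 1.07e5 N/C

Symmetry ⇒ E = E(r) r̂. Gaussian sphere of radius r = 1.23 m (r > 0.551 m).
The entire shell is enclosed: Q_enc = 1.80×10^-5 C.
Applying ∮E·dA = Q_enc/ε₀ with Φ = E(4πr²):
E = k|Q_enc|/r² = (8.99×10^9)(1.80×10^-5)/(1.23)² = 1.07×10^5 N/C.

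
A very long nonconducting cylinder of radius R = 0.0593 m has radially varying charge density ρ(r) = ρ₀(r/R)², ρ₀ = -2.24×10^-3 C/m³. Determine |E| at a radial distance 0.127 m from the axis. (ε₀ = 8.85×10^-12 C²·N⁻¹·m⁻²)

Coaxial Gaussian cylinder, radius r = 0.127 m, length L (r > R, full charge per length enclosed).
λ_enc = 2π ∫₀^R ρ₀(r'/R)^2 r' dr' = 2πρ₀R²/4 = -1.237×10^-5 C/m.
Since E is radial and uniform over the curved surface, Φ = E·2πrL = Q_enc/ε₀ = λ_enc L/ε₀.
E = |λ_enc|/(2πε₀r) = (1.237×10^-5)/(2π·8.85×10^-12·0.127) = 1.75×10^6 N/C.

1.75×10^6 V/m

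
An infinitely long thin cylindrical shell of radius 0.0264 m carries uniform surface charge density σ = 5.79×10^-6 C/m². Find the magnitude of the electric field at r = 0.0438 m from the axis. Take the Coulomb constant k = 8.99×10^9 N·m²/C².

E = 3.94×10^5 N/C

By cylindrical symmetry E is radial; use a coaxial Gaussian cylinder of radius 0.0438 m and length L (r > 0.0264 m).
The whole shell is enclosed: λ_enc = σ·2πR = (5.79×10^-6)·2π·(0.0264) = 9.604×10^-7 C/m.
Since E is radial and uniform over the curved surface, Φ = E·2πrL = Q_enc/ε₀ = λ_enc L/ε₀.
E = 2k|λ_enc|/r = 2(8.99×10^9)(9.604×10^-7)/(0.0438) = 3.94e5 N/C.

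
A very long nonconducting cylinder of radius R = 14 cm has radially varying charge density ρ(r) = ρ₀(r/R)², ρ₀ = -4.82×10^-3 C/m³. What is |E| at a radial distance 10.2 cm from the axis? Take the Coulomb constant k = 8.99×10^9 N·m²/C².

Take a coaxial cylindrical Gaussian surface of radius r = 10.2 cm and length L (r < R).
Integrating ρ over the cross-section to radius r: λ_enc = (2πρ₀/R²) ∫₀^r r'^3 dr' = 2πρ₀ r^4/(4·R²) = -4.181e-5 C/m.
By Gauss's law (flux through the curved wall only), E·2πrL = λ_enc L/ε₀.
E = 2k|λ_enc|/r = 2(8.99×10^9)(4.181×10^-5)/(0.102) = 7.37e6 N/C.

E ≈ 7.37×10^6 V/m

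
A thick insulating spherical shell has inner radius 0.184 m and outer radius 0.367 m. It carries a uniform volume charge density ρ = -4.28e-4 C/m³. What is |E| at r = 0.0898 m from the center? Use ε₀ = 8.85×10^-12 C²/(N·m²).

Use a concentric Gaussian sphere at r = 0.0898 m (r < 0.184 m, inside the empty cavity).
Q_enc = 0 (all charge lies at larger r); Gauss's law gives E = 0.

|E| = 0 N/C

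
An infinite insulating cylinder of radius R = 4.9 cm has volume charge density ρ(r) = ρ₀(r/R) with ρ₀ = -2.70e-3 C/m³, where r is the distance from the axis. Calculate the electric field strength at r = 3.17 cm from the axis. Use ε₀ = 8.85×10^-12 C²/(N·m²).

2.09×10^6 N/C

By cylindrical symmetry E is radial; use a coaxial Gaussian cylinder of radius 3.17 cm and length L (r < R).
λ_enc = ∫₀^r ρ(r')·2πr' dr' = (2πρ₀/R)·r^3/3 = -3.676×10^-6 C/m.
By Gauss's law (flux through the curved wall only), E·2πrL = λ_enc L/ε₀.
E = |λ_enc|/(2πε₀r) = (3.676×10^-6)/(2π·8.85×10^-12·0.0317) = 2.09e6 N/C.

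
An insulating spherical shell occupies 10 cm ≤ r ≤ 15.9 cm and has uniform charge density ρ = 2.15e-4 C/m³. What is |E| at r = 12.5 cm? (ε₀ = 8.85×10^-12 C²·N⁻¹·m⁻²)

|E| ≈ 4.94×10^5 N/C

Symmetry ⇒ E = E(r) r̂. Gaussian sphere of radius r = 12.5 cm (within the shell material, 10 cm < r < 15.9 cm).
Enclosed charge is the volume from a to r: Q_enc = (4π/3)ρ(r³ − a³) = 8.584e-7 C.
By Gauss's law, ∮E·dA = E·4πr² = Q_enc/ε₀.
E = |Q_enc|/(4πε₀r²) = (8.584×10^-7)/(4π·8.85×10^-12·(0.125)²) = 4.94e5 N/C.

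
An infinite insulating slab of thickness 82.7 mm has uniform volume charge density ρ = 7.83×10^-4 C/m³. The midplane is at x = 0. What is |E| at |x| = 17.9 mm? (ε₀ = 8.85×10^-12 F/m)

By symmetry E is perpendicular to the slab. A Gaussian pillbox from −17.9 mm to +17.9 mm (face area A) lies entirely within the slab.
Q_enc = ρ·(2x)·A and flux = 2EA, so 2EA = 2ρxA/ε₀ ⇒ E = |ρ|x/ε₀.
E = (7.83×10^-4)(0.0179)/(8.85×10^-12) = 1.58e6 N/C.

E = 1.58e6 N/C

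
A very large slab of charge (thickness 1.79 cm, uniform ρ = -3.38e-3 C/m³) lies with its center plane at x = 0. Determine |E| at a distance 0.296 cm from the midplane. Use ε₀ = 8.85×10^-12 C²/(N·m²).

By symmetry E is perpendicular to the slab. A Gaussian pillbox from −0.296 cm to +0.296 cm (face area A) lies entirely within the slab.
Q_enc = ρ·(2x)·A and flux = 2EA, so 2EA = 2ρxA/ε₀ ⇒ E = |ρ|x/ε₀.
E = (3.38×10^-3)(0.00296)/(8.85×10^-12) = 1.13×10^6 N/C.

E ≈ 1.13×10^6 N/C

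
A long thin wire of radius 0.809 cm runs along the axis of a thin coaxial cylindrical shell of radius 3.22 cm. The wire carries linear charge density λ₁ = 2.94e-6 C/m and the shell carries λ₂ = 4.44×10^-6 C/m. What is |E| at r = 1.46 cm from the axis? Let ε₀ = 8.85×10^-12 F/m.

Take a coaxial cylindrical Gaussian surface of radius r = 1.46 cm and length L (between the conductors, 0.809 cm < r < 3.22 cm).
Only the inner wire is enclosed; the outer shell contributes nothing inside itself. λ_enc = λ₁ = 2.94e-6 C/m.
By Gauss's law (flux through the curved wall only), E·2πrL = λ_enc L/ε₀.
E = |λ_enc|/(2πε₀r) = (2.94×10^-6)/(2π·8.85×10^-12·0.0146) = 3.62e6 N/C.

E ≈ 3.62e6 V/m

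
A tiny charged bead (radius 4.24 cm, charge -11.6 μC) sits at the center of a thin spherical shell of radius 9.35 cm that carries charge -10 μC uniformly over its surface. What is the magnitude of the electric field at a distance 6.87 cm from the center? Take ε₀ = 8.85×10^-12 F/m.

By spherical symmetry E is radial; choose a Gaussian sphere of radius r = 6.87 cm (between the bodies, 4.24 cm < r < 9.35 cm).
The shell at 9.35 cm lies outside the Gaussian surface, so Q_enc = -11.6 μC = -1.16e-5 C.
Gauss's law: E·4πr² = Q_enc/ε₀.
E = |Q_enc|/(4πε₀r²) = (1.16e-5)/(4π·8.85×10^-12·(0.0687)²) = 2.21×10^7 N/C.

E = 2.21×10^7 V/m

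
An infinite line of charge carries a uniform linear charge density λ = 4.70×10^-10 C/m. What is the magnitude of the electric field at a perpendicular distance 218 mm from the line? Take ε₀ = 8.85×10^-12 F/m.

Take a coaxial cylindrical Gaussian surface of radius r = 218 mm and length L.
Q_enc = λL, so λ_enc = 4.70e-10 C/m.
Applying ∮E·dA = Q_enc/ε₀ with the end caps contributing no flux:
E = |λ_enc|/(2πε₀r) = (4.70e-10)/(2π·8.85×10^-12·0.218) = 38.8 N/C.

|E| = 38.8 V/m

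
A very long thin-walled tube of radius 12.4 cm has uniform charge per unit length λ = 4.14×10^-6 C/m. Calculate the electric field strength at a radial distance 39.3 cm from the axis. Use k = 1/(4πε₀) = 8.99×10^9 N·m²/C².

1.89×10^5 N/C

By cylindrical symmetry E is radial; use a coaxial Gaussian cylinder of radius 39.3 cm and length L (r > 12.4 cm).
The full line charge is enclosed: λ_enc = 4.14×10^-6 C/m.
By Gauss's law (flux through the curved wall only), E·2πrL = λ_enc L/ε₀.
E = 2k|λ_enc|/r = 2(8.99×10^9)(4.14×10^-6)/(0.393) = 1.89×10^5 N/C.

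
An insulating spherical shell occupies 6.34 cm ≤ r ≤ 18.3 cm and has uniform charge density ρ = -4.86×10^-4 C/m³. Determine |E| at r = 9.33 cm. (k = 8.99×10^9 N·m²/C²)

|E| = 1.17×10^6 N/C

Symmetry ⇒ E = E(r) r̂. Gaussian sphere of radius r = 9.33 cm (within the shell material, 6.34 cm < r < 18.3 cm).
Enclosed charge is the volume from a to r: Q_enc = (4π/3)ρ(r³ − a³) = -1.135e-6 C.
Applying ∮E·dA = Q_enc/ε₀ with Φ = E(4πr²):
E = k|Q_enc|/r² = (8.99×10^9)(1.135e-6)/(0.0933)² = 1.17e6 N/C.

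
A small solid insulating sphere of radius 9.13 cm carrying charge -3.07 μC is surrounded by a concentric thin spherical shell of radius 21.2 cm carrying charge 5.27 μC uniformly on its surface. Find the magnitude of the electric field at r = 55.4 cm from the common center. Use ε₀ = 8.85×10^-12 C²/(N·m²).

|E| = 6.45×10^4 V/m

Symmetry ⇒ E = E(r) r̂. Gaussian sphere of radius r = 55.4 cm (r > 21.2 cm, enclosing both).
Q_enc = (-3.07 μC) + (5.27 μC) = 2.20×10^-6 C.
Since E is radial and uniform over the Gaussian sphere, Φ = E·4πr² = Q_enc/ε₀.
E = |Q_enc|/(4πε₀r²) = (2.20×10^-6)/(4π·8.85×10^-12·(0.554)²) = 6.45e4 N/C.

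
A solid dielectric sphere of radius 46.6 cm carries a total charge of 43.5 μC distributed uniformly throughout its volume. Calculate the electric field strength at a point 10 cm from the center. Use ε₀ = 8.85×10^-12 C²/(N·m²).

E = 3.87×10^5 N/C

Symmetry ⇒ E = E(r) r̂. Gaussian sphere of radius r = 10 cm (r < R).
Only the charge within r is enclosed: Q_enc = Q·(r/R)³ = (43.5 μC)·(10 cm/46.6 cm)³ = 4.299×10^-7 C.
Applying ∮E·dA = Q_enc/ε₀ with Φ = E(4πr²):
E = |Q_enc|/(4πε₀r²) = (4.299×10^-7)/(4π·8.85×10^-12·(0.1)²) = 3.87×10^5 N/C.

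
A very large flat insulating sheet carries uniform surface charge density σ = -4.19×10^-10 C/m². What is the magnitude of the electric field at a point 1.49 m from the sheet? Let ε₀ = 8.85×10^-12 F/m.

|E| ≈ 23.7 N/C

The symmetry is planar: E is normal to the sheet and the same magnitude on both sides. Take a pillbox straddling the sheet with end-cap area A.
Only the two end caps contribute flux: Φ = 2EA. With Q_enc = σA, Gauss's law gives E = |σ|/(2ε₀).
E = |σ|/(2ε₀) = (4.19×10^-10)/(2·8.85×10^-12) = 23.7 N/C.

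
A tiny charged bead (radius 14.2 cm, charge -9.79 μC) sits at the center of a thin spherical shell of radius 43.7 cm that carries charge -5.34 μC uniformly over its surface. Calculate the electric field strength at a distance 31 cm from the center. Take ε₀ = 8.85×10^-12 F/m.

E = 9.16×10^5 N/C

Take a concentric spherical Gaussian surface of radius r = 31 cm (between the bodies, 14.2 cm < r < 43.7 cm).
The shell at 43.7 cm lies outside the Gaussian surface, so Q_enc = -9.79 μC = -9.79×10^-6 C.
Since E is radial and uniform over the Gaussian sphere, Φ = E·4πr² = Q_enc/ε₀.
E = |Q_enc|/(4πε₀r²) = (9.79e-6)/(4π·8.85×10^-12·(0.31)²) = 9.16e5 N/C.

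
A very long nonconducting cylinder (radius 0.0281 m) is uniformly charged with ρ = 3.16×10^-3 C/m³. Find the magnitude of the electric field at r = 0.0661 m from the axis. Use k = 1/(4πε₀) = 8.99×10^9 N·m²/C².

Take a coaxial cylindrical Gaussian surface of radius r = 0.0661 m and length L (r > 0.0281 m, full cross-section enclosed).
λ_enc = ρ·πR² = (3.16×10^-3)π(0.0281)² = 7.839×10^-6 C/m.
Gauss's law: E·2πrL = λ_enc L/ε₀.
E = 2k|λ_enc|/r = 2(8.99×10^9)(7.839×10^-6)/(0.0661) = 2.13×10^6 N/C.

|E| = 2.13×10^6 N/C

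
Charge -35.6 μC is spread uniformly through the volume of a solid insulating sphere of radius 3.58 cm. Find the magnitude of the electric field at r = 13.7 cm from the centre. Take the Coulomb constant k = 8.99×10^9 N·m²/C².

By spherical symmetry E is radial; choose a Gaussian sphere of radius r = 13.7 cm (r > R, so the entire charge is enclosed).
Q_enc = -35.6 μC = -3.56×10^-5 C.
By Gauss's law, ∮E·dA = E·4πr² = Q_enc/ε₀.
E = k|Q_enc|/r² = (8.99×10^9)(3.56e-5)/(0.137)² = 1.71×10^7 N/C.

E ≈ 1.71×10^7 N/C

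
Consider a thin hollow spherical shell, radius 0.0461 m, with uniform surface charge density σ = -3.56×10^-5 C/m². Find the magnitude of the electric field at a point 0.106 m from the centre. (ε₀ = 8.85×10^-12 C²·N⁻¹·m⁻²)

By spherical symmetry E is radial; choose a Gaussian sphere of radius r = 0.106 m (r > 0.0461 m).
The entire shell is enclosed: Q_enc = σ·4πR² = (-3.56×10^-5)·4π·(0.0461)² = -9.507×10^-7 C.
By Gauss's law, ∮E·dA = E·4πr² = Q_enc/ε₀.
E = |Q_enc|/(4πε₀r²) = (9.507e-7)/(4π·8.85×10^-12·(0.106)²) = 7.61e5 N/C.

|E| = 7.61×10^5 V/m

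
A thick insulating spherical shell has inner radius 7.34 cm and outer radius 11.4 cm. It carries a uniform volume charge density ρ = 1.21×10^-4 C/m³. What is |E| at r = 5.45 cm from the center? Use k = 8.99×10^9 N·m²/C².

Symmetry ⇒ E = E(r) r̂. Gaussian sphere of radius r = 5.45 cm (r < 7.34 cm, inside the empty cavity).
Q_enc = 0 (all charge lies at larger r); Gauss's law gives E = 0.

E = 0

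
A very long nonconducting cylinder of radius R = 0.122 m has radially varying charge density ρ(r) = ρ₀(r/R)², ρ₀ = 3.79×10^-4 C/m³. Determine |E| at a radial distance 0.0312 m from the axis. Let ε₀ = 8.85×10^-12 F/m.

Take a coaxial cylindrical Gaussian surface of radius r = 0.0312 m and length L (r < R).
Integrating ρ over the cross-section to radius r: λ_enc = (2πρ₀/R²) ∫₀^r r'^3 dr' = 2πρ₀ r^4/(4·R²) = 3.79×10^-8 C/m.
By Gauss's law (flux through the curved wall only), E·2πrL = λ_enc L/ε₀.
E = |λ_enc|/(2πε₀r) = (3.79×10^-8)/(2π·8.85×10^-12·0.0312) = 2.18e4 N/C.

E ≈ 2.18×10^4 V/m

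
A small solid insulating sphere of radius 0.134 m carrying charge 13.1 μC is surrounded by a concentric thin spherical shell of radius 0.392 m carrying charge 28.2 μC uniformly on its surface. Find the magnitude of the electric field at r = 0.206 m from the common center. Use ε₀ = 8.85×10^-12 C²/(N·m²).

Symmetry ⇒ E = E(r) r̂. Gaussian sphere of radius r = 0.206 m (between the bodies, 0.134 m < r < 0.392 m).
The shell at 0.392 m lies outside the Gaussian surface, so Q_enc = 13.1 μC = 1.31×10^-5 C.
Gauss's law: E·4πr² = Q_enc/ε₀.
E = |Q_enc|/(4πε₀r²) = (1.31×10^-5)/(4π·8.85×10^-12·(0.206)²) = 2.78×10^6 N/C.

E = 2.78×10^6 N/C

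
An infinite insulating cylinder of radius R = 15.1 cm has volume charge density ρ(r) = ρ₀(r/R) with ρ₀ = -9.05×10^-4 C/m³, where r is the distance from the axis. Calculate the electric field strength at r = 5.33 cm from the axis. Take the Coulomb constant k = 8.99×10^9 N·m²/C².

Take a coaxial cylindrical Gaussian surface of radius r = 5.33 cm and length L (r < R).
λ_enc = ∫₀^r ρ(r')·2πr' dr' = (2πρ₀/R)·r^3/3 = -1.901e-6 C/m.
Since E is radial and uniform over the curved surface, Φ = E·2πrL = Q_enc/ε₀ = λ_enc L/ε₀.
E = 2k|λ_enc|/r = 2(8.99×10^9)(1.901×10^-6)/(0.0533) = 6.41e5 N/C.

E = 6.41e5 N/C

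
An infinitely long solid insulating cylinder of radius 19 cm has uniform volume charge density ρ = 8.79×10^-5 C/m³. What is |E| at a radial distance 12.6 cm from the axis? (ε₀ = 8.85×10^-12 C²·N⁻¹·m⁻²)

|E| ≈ 6.26×10^5 N/C

By cylindrical symmetry E is radial; use a coaxial Gaussian cylinder of radius 12.6 cm and length L (r < R).
Enclosed charge per unit length: λ_enc = ρ·πr² = (8.79e-5)π(0.126)² = 4.384×10^-6 C/m.
Since E is radial and uniform over the curved surface, Φ = E·2πrL = Q_enc/ε₀ = λ_enc L/ε₀.
E = |λ_enc|/(2πε₀r) = (4.384×10^-6)/(2π·8.85×10^-12·0.126) = 6.26×10^5 N/C.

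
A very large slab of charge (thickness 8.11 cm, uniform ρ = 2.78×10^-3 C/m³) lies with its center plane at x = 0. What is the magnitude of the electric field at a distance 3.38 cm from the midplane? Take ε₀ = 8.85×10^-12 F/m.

|E| ≈ 1.06×10^7 V/m

By symmetry E is perpendicular to the slab. A Gaussian pillbox from −3.38 cm to +3.38 cm (face area A) lies entirely within the slab.
Q_enc = ρ·(2x)·A and flux = 2EA, so 2EA = 2ρxA/ε₀ ⇒ E = |ρ|x/ε₀.
E = (2.78×10^-3)(0.0338)/(8.85×10^-12) = 1.06×10^7 N/C.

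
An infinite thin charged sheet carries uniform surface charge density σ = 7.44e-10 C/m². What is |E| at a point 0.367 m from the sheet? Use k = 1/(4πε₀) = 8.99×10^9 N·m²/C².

42 N/C

By planar symmetry E is perpendicular to the sheet and uniform; use a Gaussian pillbox with flat faces of area A on each side of the sheet.
Flux Φ = 2EA and Q_enc = σA, so 2EA = σA/ε₀ ⇒ E = |σ|/(2ε₀), independent of distance.
E = 2πk|σ| = 2π(8.99×10^9)(7.44×10^-10) = 42 N/C.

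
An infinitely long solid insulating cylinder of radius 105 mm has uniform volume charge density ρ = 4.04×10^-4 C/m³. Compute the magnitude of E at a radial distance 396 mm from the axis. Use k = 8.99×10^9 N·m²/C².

|E| ≈ 6.35×10^5 N/C

Coaxial Gaussian cylinder, radius r = 396 mm, length L (r > 105 mm, full cross-section enclosed).
λ_enc = ρ·πR² = (4.04e-4)π(0.105)² = 1.399e-5 C/m.
Gauss's law: E·2πrL = λ_enc L/ε₀.
E = 2k|λ_enc|/r = 2(8.99×10^9)(1.399×10^-5)/(0.396) = 6.35×10^5 N/C.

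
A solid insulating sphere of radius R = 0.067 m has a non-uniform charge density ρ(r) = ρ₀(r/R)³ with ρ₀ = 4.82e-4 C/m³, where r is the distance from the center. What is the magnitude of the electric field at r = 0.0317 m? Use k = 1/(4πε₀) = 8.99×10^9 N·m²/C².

Use a concentric Gaussian sphere at r = 0.0317 m (r < R).
Q_enc = ∫₀^r ρ(r')·4πr'² dr' = (4πρ₀/R³) ∫₀^r r'^5 dr' = 4πρ₀ r^6/(6·R³) = 3.406e-9 C.
Gauss's law: E·4πr² = Q_enc/ε₀.
E = k|Q_enc|/r² = (8.99×10^9)(3.406×10^-9)/(0.0317)² = 3.05×10^4 N/C.

E ≈ 3.05e4 N/C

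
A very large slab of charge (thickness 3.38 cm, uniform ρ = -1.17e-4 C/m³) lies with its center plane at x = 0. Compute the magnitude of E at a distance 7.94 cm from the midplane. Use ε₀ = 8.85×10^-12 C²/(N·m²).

E = 2.23×10^5 N/C

The point |x| = 7.94 cm lies outside the slab (half-thickness 0.0169 m). A symmetric pillbox spanning the full slab encloses Q_enc = ρ·d·A.
Flux = 2EA ⇒ E = |ρ|d/(2ε₀), independent of distance outside.
E = (1.17×10^-4)(0.0338)/(2·8.85×10^-12) = 2.23×10^5 N/C.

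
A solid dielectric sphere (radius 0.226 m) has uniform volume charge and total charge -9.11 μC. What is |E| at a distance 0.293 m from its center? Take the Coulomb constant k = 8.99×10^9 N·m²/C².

Symmetry ⇒ E = E(r) r̂. Gaussian sphere of radius r = 0.293 m (r > R, so the entire charge is enclosed).
Q_enc = -9.11 μC = -9.11e-6 C.
Applying ∮E·dA = Q_enc/ε₀ with Φ = E(4πr²):
E = k|Q_enc|/r² = (8.99×10^9)(9.11×10^-6)/(0.293)² = 9.54e5 N/C.

|E| ≈ 9.54e5 N/C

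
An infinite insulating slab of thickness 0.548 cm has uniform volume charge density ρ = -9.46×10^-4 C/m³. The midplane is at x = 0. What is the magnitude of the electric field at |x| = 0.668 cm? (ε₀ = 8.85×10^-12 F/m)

|E| ≈ 2.93×10^5 N/C

The point |x| = 0.668 cm lies outside the slab (half-thickness 0.00274 m). A symmetric pillbox spanning the full slab encloses Q_enc = ρ·d·A.
Flux = 2EA ⇒ E = |ρ|d/(2ε₀), independent of distance outside.
E = (9.46×10^-4)(0.00548)/(2·8.85×10^-12) = 2.93×10^5 N/C.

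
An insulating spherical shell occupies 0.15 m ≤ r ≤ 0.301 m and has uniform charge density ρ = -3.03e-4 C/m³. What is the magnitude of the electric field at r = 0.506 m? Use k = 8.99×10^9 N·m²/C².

Symmetry ⇒ E = E(r) r̂. Gaussian sphere of radius r = 0.506 m (r > 0.301 m, enclosing the whole shell).
Q_enc = ρ·(4π/3)(b³ − a³) = (-3.03×10^-4)·(4π/3)·((0.301)³ − (0.15)³) = -3.033e-5 C.
Applying ∮E·dA = Q_enc/ε₀ with Φ = E(4πr²):
E = k|Q_enc|/r² = (8.99×10^9)(3.033×10^-5)/(0.506)² = 1.06e6 N/C.

|E| = 1.06e6 N/C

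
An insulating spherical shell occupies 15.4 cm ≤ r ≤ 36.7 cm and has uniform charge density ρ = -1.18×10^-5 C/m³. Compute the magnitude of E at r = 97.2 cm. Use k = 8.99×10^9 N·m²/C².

By spherical symmetry E is radial; choose a Gaussian sphere of radius r = 97.2 cm (r > 36.7 cm, enclosing the whole shell).
Q_enc = ρ·(4π/3)(b³ − a³) = (-1.18×10^-5)·(4π/3)·((0.367)³ − (0.154)³) = -2.263e-6 C.
By Gauss's law, ∮E·dA = E·4πr² = Q_enc/ε₀.
E = k|Q_enc|/r² = (8.99×10^9)(2.263×10^-6)/(0.972)² = 2.15×10^4 N/C.

E ≈ 2.15×10^4 N/C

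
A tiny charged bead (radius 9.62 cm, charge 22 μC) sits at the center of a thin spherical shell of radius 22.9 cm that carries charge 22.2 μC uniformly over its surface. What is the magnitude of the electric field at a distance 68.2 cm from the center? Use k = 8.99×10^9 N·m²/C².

E ≈ 8.54e5 N/C

Use a concentric Gaussian sphere at r = 68.2 cm (r > 22.9 cm, enclosing both).
Q_enc = (22 μC) + (22.2 μC) = 4.42×10^-5 C.
Applying ∮E·dA = Q_enc/ε₀ with Φ = E(4πr²):
E = k|Q_enc|/r² = (8.99×10^9)(4.42×10^-5)/(0.682)² = 8.54×10^5 N/C.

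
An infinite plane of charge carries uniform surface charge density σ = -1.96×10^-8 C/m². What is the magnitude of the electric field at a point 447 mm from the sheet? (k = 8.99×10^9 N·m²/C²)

|E| = 1.11×10^3 N/C

By planar symmetry E is perpendicular to the sheet and uniform; use a Gaussian pillbox with flat faces of area A on each side of the sheet.
Flux Φ = 2EA and Q_enc = σA, so 2EA = σA/ε₀ ⇒ E = |σ|/(2ε₀), independent of distance.
E = 2πk|σ| = 2π(8.99×10^9)(1.96e-8) = 1.11×10^3 N/C.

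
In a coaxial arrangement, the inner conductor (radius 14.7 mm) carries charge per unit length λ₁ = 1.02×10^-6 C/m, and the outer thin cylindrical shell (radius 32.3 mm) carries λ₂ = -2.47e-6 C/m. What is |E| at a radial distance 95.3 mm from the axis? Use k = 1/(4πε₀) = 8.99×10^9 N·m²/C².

Take a coaxial cylindrical Gaussian surface of radius r = 95.3 mm and length L (r > 32.3 mm, enclosing both).
λ_enc = λ₁ + λ₂ = (1.02×10^-6) + (-2.47×10^-6) = -1.45×10^-6 C/m.
Since E is radial and uniform over the curved surface, Φ = E·2πrL = Q_enc/ε₀ = λ_enc L/ε₀.
E = 2k|λ_enc|/r = 2(8.99×10^9)(1.45×10^-6)/(0.0953) = 2.74×10^5 N/C.

E = 2.74e5 V/m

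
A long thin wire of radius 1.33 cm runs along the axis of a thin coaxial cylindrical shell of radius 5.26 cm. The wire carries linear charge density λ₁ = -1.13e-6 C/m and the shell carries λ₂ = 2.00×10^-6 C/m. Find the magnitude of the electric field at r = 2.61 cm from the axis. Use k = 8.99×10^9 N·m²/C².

Choose a coaxial cylinder of radius r = 2.61 cm (arbitrary length L) as the Gaussian surface (between the conductors, 1.33 cm < r < 5.26 cm).
The shell at 5.26 cm lies outside the Gaussian surface, so λ_enc = λ₁ = -1.13×10^-6 C/m.
Applying ∮E·dA = Q_enc/ε₀ with the end caps contributing no flux:
E = 2k|λ_enc|/r = 2(8.99×10^9)(1.13×10^-6)/(0.0261) = 7.78×10^5 N/C.

E = 7.78×10^5 V/m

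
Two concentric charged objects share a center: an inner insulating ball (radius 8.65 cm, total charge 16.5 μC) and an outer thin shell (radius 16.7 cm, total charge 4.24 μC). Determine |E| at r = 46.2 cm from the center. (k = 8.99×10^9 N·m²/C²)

Take a concentric spherical Gaussian surface of radius r = 46.2 cm (r > 16.7 cm, enclosing both).
Q_enc = (16.5 μC) + (4.24 μC) = 2.074×10^-5 C.
Gauss's law: E·4πr² = Q_enc/ε₀.
E = k|Q_enc|/r² = (8.99×10^9)(2.074×10^-5)/(0.462)² = 8.74×10^5 N/C.

|E| ≈ 8.74×10^5 N/C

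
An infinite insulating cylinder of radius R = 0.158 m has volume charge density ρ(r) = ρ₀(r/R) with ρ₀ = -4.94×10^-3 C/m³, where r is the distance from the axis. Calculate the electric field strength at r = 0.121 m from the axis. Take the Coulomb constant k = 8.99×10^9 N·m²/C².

Choose a coaxial cylinder of radius r = 0.121 m (arbitrary length L) as the Gaussian surface (r < R).
Integrating ρ over the cross-section to radius r: λ_enc = (2πρ₀/R) ∫₀^r r'^2 dr' = 2πρ₀ r^3/(3·R) = -1.16e-4 C/m.
Gauss's law: E·2πrL = λ_enc L/ε₀.
E = 2k|λ_enc|/r = 2(8.99×10^9)(1.16×10^-4)/(0.121) = 1.72e7 N/C.

|E| ≈ 1.72×10^7 N/C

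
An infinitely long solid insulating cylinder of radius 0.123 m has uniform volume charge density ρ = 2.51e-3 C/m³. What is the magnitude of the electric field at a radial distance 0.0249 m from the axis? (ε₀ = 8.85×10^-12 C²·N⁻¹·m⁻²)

Choose a coaxial cylinder of radius r = 0.0249 m (arbitrary length L) as the Gaussian surface (r < R).
Enclosed charge per unit length: λ_enc = ρ·πr² = (2.51e-3)π(0.0249)² = 4.889×10^-6 C/m.
Gauss's law: E·2πrL = λ_enc L/ε₀.
E = |λ_enc|/(2πε₀r) = (4.889e-6)/(2π·8.85×10^-12·0.0249) = 3.53e6 N/C.

|E| ≈ 3.53e6 V/m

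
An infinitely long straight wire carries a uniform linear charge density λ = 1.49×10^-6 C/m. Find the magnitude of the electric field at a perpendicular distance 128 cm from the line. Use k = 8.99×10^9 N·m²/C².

|E| ≈ 2.09e4 N/C

By cylindrical symmetry E is radial; use a coaxial Gaussian cylinder of radius 128 cm and length L.
Q_enc = λL, so λ_enc = 1.49×10^-6 C/m.
Since E is radial and uniform over the curved surface, Φ = E·2πrL = Q_enc/ε₀ = λ_enc L/ε₀.
E = 2k|λ_enc|/r = 2(8.99×10^9)(1.49×10^-6)/(1.28) = 2.09×10^4 N/C.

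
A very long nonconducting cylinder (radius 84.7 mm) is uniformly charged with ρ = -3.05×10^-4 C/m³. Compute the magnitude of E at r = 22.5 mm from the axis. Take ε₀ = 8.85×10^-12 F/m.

Coaxial Gaussian cylinder, radius r = 22.5 mm, length L (r < R).
Charge inside radius r per length L is ρ·πr²·L, so λ_enc = ρπr² = -4.851×10^-7 C/m.
By Gauss's law (flux through the curved wall only), E·2πrL = λ_enc L/ε₀.
E = |λ_enc|/(2πε₀r) = (4.851×10^-7)/(2π·8.85×10^-12·0.0225) = 3.88×10^5 N/C.

E ≈ 3.88×10^5 V/m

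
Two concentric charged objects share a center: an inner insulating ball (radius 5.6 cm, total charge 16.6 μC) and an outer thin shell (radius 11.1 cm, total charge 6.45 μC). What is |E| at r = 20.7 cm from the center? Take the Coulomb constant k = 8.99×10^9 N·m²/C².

Symmetry ⇒ E = E(r) r̂. Gaussian sphere of radius r = 20.7 cm (r > 11.1 cm, enclosing both).
Q_enc = (16.6 μC) + (6.45 μC) = 2.305×10^-5 C.
Applying ∮E·dA = Q_enc/ε₀ with Φ = E(4πr²):
E = k|Q_enc|/r² = (8.99×10^9)(2.305×10^-5)/(0.207)² = 4.84×10^6 N/C.

E = 4.84e6 V/m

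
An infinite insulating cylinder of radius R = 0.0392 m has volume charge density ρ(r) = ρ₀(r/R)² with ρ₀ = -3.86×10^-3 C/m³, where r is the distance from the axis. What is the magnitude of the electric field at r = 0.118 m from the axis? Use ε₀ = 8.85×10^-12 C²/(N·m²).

1.42e6 N/C

Choose a coaxial cylinder of radius r = 0.118 m (arbitrary length L) as the Gaussian surface (r > R, full charge per length enclosed).
λ_enc = 2π ∫₀^R ρ₀(r'/R)^2 r' dr' = 2πρ₀R²/4 = -9.317e-6 C/m.
Since E is radial and uniform over the curved surface, Φ = E·2πrL = Q_enc/ε₀ = λ_enc L/ε₀.
E = |λ_enc|/(2πε₀r) = (9.317×10^-6)/(2π·8.85×10^-12·0.118) = 1.42×10^6 N/C.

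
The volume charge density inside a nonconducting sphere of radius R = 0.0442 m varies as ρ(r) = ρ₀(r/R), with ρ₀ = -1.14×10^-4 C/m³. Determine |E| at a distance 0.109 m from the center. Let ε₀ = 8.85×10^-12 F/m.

E ≈ 2.34×10^4 N/C

Take a concentric spherical Gaussian surface of radius r = 0.109 m (r > R, all charge enclosed).
Q_enc = 4π ∫₀^R ρ₀(r'/R)^1 r'² dr' = 4πρ₀R³/4 = -3.093×10^-8 C.
Applying ∮E·dA = Q_enc/ε₀ with Φ = E(4πr²):
E = |Q_enc|/(4πε₀r²) = (3.093×10^-8)/(4π·8.85×10^-12·(0.109)²) = 2.34e4 N/C.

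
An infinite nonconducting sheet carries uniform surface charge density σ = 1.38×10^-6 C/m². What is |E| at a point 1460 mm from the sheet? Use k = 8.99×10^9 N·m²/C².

|E| ≈ 7.80×10^4 N/C

By planar symmetry E is perpendicular to the sheet and uniform; use a Gaussian pillbox with flat faces of area A on each side of the sheet.
Flux Φ = 2EA and Q_enc = σA, so 2EA = σA/ε₀ ⇒ E = |σ|/(2ε₀), independent of distance.
E = 2πk|σ| = 2π(8.99×10^9)(1.38e-6) = 7.80e4 N/C.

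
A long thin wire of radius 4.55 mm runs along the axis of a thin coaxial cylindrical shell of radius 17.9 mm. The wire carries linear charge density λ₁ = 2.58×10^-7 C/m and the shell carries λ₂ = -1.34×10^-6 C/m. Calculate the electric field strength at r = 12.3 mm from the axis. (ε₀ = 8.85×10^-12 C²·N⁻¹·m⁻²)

|E| ≈ 3.77e5 N/C

Take a coaxial cylindrical Gaussian surface of radius r = 12.3 mm and length L (between the conductors, 4.55 mm < r < 17.9 mm).
The shell at 17.9 mm lies outside the Gaussian surface, so λ_enc = λ₁ = 2.58×10^-7 C/m.
Since E is radial and uniform over the curved surface, Φ = E·2πrL = Q_enc/ε₀ = λ_enc L/ε₀.
E = |λ_enc|/(2πε₀r) = (2.58×10^-7)/(2π·8.85×10^-12·0.0123) = 3.77e5 N/C.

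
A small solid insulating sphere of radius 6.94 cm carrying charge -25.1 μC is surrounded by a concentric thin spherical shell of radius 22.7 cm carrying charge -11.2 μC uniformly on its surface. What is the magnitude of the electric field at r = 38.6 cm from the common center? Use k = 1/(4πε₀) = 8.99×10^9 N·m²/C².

Symmetry ⇒ E = E(r) r̂. Gaussian sphere of radius r = 38.6 cm (r > 22.7 cm, enclosing both).
Q_enc = (-25.1 μC) + (-11.2 μC) = -3.63×10^-5 C.
Gauss's law: E·4πr² = Q_enc/ε₀.
E = k|Q_enc|/r² = (8.99×10^9)(3.63×10^-5)/(0.386)² = 2.19e6 N/C.

E = 2.19×10^6 N/C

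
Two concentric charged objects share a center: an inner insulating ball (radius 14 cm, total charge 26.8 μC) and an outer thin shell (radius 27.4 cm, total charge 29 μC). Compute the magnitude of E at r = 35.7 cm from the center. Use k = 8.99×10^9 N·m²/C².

E ≈ 3.94e6 V/m

By spherical symmetry E is radial; choose a Gaussian sphere of radius r = 35.7 cm (r > 27.4 cm, enclosing both).
Q_enc = (26.8 μC) + (29 μC) = 5.58e-5 C.
Applying ∮E·dA = Q_enc/ε₀ with Φ = E(4πr²):
E = k|Q_enc|/r² = (8.99×10^9)(5.58×10^-5)/(0.357)² = 3.94×10^6 N/C.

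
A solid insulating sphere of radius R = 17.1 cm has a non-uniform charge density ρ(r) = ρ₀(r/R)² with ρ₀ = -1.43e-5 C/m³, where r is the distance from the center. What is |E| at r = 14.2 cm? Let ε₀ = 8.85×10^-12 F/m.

|E| = 3.16e4 V/m

Take a concentric spherical Gaussian surface of radius r = 14.2 cm (r < R).
Q_enc = ∫₀^r ρ(r')·4πr'² dr' = (4πρ₀/R²) ∫₀^r r'^4 dr' = 4πρ₀ r^5/(5·R²) = -7.096×10^-8 C.
Gauss's law: E·4πr² = Q_enc/ε₀.
E = |Q_enc|/(4πε₀r²) = (7.096×10^-8)/(4π·8.85×10^-12·(0.142)²) = 3.16×10^4 N/C.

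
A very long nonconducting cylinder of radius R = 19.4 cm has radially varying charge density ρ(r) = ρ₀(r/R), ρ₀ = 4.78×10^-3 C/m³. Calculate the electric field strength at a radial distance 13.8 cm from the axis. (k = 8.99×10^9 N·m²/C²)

Coaxial Gaussian cylinder, radius r = 13.8 cm, length L (r < R).
λ_enc = ∫₀^r ρ(r')·2πr' dr' = (2πρ₀/R)·r^3/3 = 1.356×10^-4 C/m.
Since E is radial and uniform over the curved surface, Φ = E·2πrL = Q_enc/ε₀ = λ_enc L/ε₀.
E = 2k|λ_enc|/r = 2(8.99×10^9)(1.356×10^-4)/(0.138) = 1.77e7 N/C.

E = 1.77×10^7 N/C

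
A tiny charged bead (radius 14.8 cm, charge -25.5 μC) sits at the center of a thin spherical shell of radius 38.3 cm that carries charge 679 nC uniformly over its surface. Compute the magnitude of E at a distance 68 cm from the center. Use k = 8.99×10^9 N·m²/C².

|E| ≈ 4.83e5 N/C

Symmetry ⇒ E = E(r) r̂. Gaussian sphere of radius r = 68 cm (r > 38.3 cm, enclosing both).
Q_enc = (-25.5 μC) + (679 nC) = -2.482×10^-5 C.
Since E is radial and uniform over the Gaussian sphere, Φ = E·4πr² = Q_enc/ε₀.
E = k|Q_enc|/r² = (8.99×10^9)(2.482×10^-5)/(0.68)² = 4.83×10^5 N/C.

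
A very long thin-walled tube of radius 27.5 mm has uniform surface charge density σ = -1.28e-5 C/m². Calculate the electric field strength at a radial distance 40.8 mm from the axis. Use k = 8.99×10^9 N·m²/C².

Coaxial Gaussian cylinder, radius r = 40.8 mm, length L (r > 27.5 mm).
The whole shell is enclosed: λ_enc = σ·2πR = (-1.28e-5)·2π·(0.0275) = -2.212×10^-6 C/m.
Applying ∮E·dA = Q_enc/ε₀ with the end caps contributing no flux:
E = 2k|λ_enc|/r = 2(8.99×10^9)(2.212×10^-6)/(0.0408) = 9.75×10^5 N/C.

9.75×10^5 V/m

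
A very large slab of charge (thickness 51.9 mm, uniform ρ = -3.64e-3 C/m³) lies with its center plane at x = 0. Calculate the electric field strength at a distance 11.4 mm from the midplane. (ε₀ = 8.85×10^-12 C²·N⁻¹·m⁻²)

E = 4.69×10^6 V/m

By symmetry E is perpendicular to the slab. A Gaussian pillbox from −11.4 mm to +11.4 mm (face area A) lies entirely within the slab.
Q_enc = ρ·(2x)·A and flux = 2EA, so 2EA = 2ρxA/ε₀ ⇒ E = |ρ|x/ε₀.
E = (3.64×10^-3)(0.0114)/(8.85×10^-12) = 4.69×10^6 N/C.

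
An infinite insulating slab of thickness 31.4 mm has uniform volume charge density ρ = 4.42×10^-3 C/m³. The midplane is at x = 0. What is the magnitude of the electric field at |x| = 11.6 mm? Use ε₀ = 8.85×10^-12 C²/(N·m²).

By symmetry E is perpendicular to the slab. A Gaussian pillbox from −11.6 mm to +11.6 mm (face area A) lies entirely within the slab.
Q_enc = ρ·(2x)·A and flux = 2EA, so 2EA = 2ρxA/ε₀ ⇒ E = |ρ|x/ε₀.
E = (4.42×10^-3)(0.0116)/(8.85×10^-12) = 5.79e6 N/C.

|E| = 5.79×10^6 V/m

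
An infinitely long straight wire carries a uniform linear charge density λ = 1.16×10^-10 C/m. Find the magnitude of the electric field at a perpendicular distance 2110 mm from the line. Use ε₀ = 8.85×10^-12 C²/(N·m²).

|E| = 0.989 V/m

Choose a coaxial cylinder of radius r = 2110 mm (arbitrary length L) as the Gaussian surface.
Q_enc = λL, so λ_enc = 1.16×10^-10 C/m.
Applying ∮E·dA = Q_enc/ε₀ with the end caps contributing no flux:
E = |λ_enc|/(2πε₀r) = (1.16×10^-10)/(2π·8.85×10^-12·2.11) = 0.989 N/C.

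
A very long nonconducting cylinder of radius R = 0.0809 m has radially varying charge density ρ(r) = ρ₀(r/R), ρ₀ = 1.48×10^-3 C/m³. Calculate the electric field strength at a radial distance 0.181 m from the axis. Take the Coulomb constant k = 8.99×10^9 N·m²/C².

2.02×10^6 N/C

Coaxial Gaussian cylinder, radius r = 0.181 m, length L (r > R, full charge per length enclosed).
λ_enc = 2π ∫₀^R ρ₀(r'/R)^1 r' dr' = 2πρ₀R²/3 = 2.029×10^-5 C/m.
Gauss's law: E·2πrL = λ_enc L/ε₀.
E = 2k|λ_enc|/r = 2(8.99×10^9)(2.029×10^-5)/(0.181) = 2.02×10^6 N/C.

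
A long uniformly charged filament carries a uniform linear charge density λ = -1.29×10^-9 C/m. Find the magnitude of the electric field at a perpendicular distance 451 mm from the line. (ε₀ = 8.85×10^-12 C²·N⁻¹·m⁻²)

Take a coaxial cylindrical Gaussian surface of radius r = 451 mm and length L.
Q_enc = λL, so λ_enc = -1.29e-9 C/m.
Gauss's law: E·2πrL = λ_enc L/ε₀.
E = |λ_enc|/(2πε₀r) = (1.29×10^-9)/(2π·8.85×10^-12·0.451) = 51.4 N/C.

|E| = 51.4 N/C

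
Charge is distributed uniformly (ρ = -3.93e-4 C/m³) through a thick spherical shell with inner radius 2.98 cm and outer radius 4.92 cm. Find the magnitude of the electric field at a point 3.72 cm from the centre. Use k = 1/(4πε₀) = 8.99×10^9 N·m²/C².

E = 2.68e5 N/C

Symmetry ⇒ E = E(r) r̂. Gaussian sphere of radius r = 3.72 cm (within the shell material, 2.98 cm < r < 4.92 cm).
Only the shell between 2.98 cm and r is enclosed: Q_enc = ρ·(4π/3)(r³ − a³) = (-3.93×10^-4)·(4π/3)·((0.0372)³ − (0.0298)³) = -4.118e-8 C.
By Gauss's law, ∮E·dA = E·4πr² = Q_enc/ε₀.
E = k|Q_enc|/r² = (8.99×10^9)(4.118×10^-8)/(0.0372)² = 2.68e5 N/C.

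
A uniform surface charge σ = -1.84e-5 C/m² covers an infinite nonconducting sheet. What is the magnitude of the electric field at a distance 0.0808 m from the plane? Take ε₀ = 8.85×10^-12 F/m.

|E| ≈ 1.04×10^6 V/m

The symmetry is planar: E is normal to the sheet and the same magnitude on both sides. Take a pillbox straddling the sheet with end-cap area A.
Only the two end caps contribute flux: Φ = 2EA. With Q_enc = σA, Gauss's law gives E = |σ|/(2ε₀).
E = |σ|/(2ε₀) = (1.84×10^-5)/(2·8.85×10^-12) = 1.04×10^6 N/C.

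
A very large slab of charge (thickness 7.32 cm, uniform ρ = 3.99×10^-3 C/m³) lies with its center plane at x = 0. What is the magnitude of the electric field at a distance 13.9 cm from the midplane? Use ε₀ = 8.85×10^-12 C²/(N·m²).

The point |x| = 13.9 cm lies outside the slab (half-thickness 0.0366 m). A symmetric pillbox spanning the full slab encloses Q_enc = ρ·d·A.
Flux = 2EA ⇒ E = |ρ|d/(2ε₀), independent of distance outside.
E = (3.99×10^-3)(0.0732)/(2·8.85×10^-12) = 1.65e7 N/C.

E ≈ 1.65e7 N/C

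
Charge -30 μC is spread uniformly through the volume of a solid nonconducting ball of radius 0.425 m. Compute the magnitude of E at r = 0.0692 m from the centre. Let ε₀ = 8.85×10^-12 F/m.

|E| = 2.43e5 N/C

Take a concentric spherical Gaussian surface of radius r = 0.0692 m (r < R).
For a uniform sphere the enclosed fraction is (r/R)³, so Q_enc = (-30 μC)(0.0692/0.425)³ = -1.295×10^-7 C.
By Gauss's law, ∮E·dA = E·4πr² = Q_enc/ε₀.
E = |Q_enc|/(4πε₀r²) = (1.295e-7)/(4π·8.85×10^-12·(0.0692)²) = 2.43×10^5 N/C.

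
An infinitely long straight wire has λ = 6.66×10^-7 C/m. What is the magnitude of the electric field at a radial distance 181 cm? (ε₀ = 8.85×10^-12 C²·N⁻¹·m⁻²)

By cylindrical symmetry E is radial; use a coaxial Gaussian cylinder of radius 181 cm and length L.
Q_enc = λL, so λ_enc = 6.66e-7 C/m.
By Gauss's law (flux through the curved wall only), E·2πrL = λ_enc L/ε₀.
E = |λ_enc|/(2πε₀r) = (6.66×10^-7)/(2π·8.85×10^-12·1.81) = 6.62×10^3 N/C.

|E| ≈ 6.62e3 N/C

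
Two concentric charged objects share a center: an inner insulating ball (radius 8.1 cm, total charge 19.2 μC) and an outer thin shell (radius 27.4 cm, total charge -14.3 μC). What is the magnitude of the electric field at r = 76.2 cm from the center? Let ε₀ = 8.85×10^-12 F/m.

Symmetry ⇒ E = E(r) r̂. Gaussian sphere of radius r = 76.2 cm (r > 27.4 cm, enclosing both).
Q_enc = (19.2 μC) + (-14.3 μC) = 4.90e-6 C.
By Gauss's law, ∮E·dA = E·4πr² = Q_enc/ε₀.
E = |Q_enc|/(4πε₀r²) = (4.90e-6)/(4π·8.85×10^-12·(0.762)²) = 7.59e4 N/C.

E ≈ 7.59×10^4 V/m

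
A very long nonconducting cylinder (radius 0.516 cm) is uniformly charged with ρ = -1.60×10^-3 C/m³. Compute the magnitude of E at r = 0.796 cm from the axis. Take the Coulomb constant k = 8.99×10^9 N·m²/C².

Choose a coaxial cylinder of radius r = 0.796 cm (arbitrary length L) as the Gaussian surface (r > 0.516 cm, full cross-section enclosed).
λ_enc = ρ·πR² = (-1.60×10^-3)π(0.00516)² = -1.338×10^-7 C/m.
Since E is radial and uniform over the curved surface, Φ = E·2πrL = Q_enc/ε₀ = λ_enc L/ε₀.
E = 2k|λ_enc|/r = 2(8.99×10^9)(1.338×10^-7)/(0.00796) = 3.02×10^5 N/C.

E = 3.02×10^5 N/C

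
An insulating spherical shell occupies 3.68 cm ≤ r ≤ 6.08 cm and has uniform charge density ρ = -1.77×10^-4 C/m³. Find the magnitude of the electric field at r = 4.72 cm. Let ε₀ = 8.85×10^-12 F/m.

|E| ≈ 1.66×10^5 V/m

Take a concentric spherical Gaussian surface of radius r = 4.72 cm (within the shell material, 3.68 cm < r < 6.08 cm).
Enclosed charge is the volume from a to r: Q_enc = (4π/3)ρ(r³ − a³) = -4.101×10^-8 C.
By Gauss's law, ∮E·dA = E·4πr² = Q_enc/ε₀.
E = |Q_enc|/(4πε₀r²) = (4.101e-8)/(4π·8.85×10^-12·(0.0472)²) = 1.66×10^5 N/C.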